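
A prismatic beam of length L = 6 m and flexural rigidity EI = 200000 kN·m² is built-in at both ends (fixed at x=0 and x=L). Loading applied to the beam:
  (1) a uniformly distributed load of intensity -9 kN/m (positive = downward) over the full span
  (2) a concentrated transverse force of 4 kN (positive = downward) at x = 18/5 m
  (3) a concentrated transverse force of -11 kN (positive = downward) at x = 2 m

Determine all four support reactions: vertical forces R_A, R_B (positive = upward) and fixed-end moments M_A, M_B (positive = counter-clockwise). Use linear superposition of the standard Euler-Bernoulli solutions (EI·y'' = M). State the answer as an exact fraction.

R_A = -113873/3375 kN, M_A = -38783/1125 kN·m, R_B = -92002/3375 kN, M_B = 31987/1125 kN·m

Load 1 — uniform load w=-9 kN/m over full span:
  R_A = wL/2 = (-9)·6/2 = -27 kN
  M_A = wL²/12 = (-9)·6²/12 = -27 kN·m
  R_B = wL/2 = (-9)·6/2 = -27 kN
  M_B = -wL²/12 = -(-9)·6²/12 = 27 kN·m
Load 2 — point force P=4 kN at a=18/5 m (b=L-a=12/5):
  R_A = Pb²(3a+b)/L³ = 4·(12/5)²·(3·(18/5)+(12/5))/6³ = 176/125 kN
  M_A = Pab²/L² = 4·(18/5)·(12/5)²/6² = 288/125 kN·m
  R_B = Pa²(a+3b)/L³ = 4·(18/5)²·((18/5)+3·(12/5))/6³ = 324/125 kN
  M_B = -Pa²b/L² = -4·(18/5)²·(12/5)/6² = -432/125 kN·m
Load 3 — point force P=-11 kN at a=2 m (b=L-a=4):
  R_A = Pb²(3a+b)/L³ = (-11)·4²·(3·2+4)/6³ = -220/27 kN
  M_A = Pab²/L² = (-11)·2·4²/6² = -88/9 kN·m
  R_B = Pa²(a+3b)/L³ = (-11)·2²·(2+3·4)/6³ = -77/27 kN
  M_B = -Pa²b/L² = -(-11)·2²·4/6² = 44/9 kN·m
Superposition: R_A = -113873/3375 kN, M_A = -38783/1125 kN·m, R_B = -92002/3375 kN, M_B = 31987/1125 kN·m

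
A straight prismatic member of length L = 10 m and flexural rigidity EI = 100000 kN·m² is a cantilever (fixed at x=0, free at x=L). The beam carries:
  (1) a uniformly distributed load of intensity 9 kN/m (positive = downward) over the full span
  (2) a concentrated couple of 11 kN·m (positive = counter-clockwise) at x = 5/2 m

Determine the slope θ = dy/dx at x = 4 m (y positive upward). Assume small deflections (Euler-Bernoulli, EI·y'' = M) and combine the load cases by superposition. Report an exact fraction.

θ(4) = -2297/200000 rad

Load 1 — uniform load w=9 kN/m over full span:
  θ_1 = -wx(x²-3Lx+3L²)/(6EI) = -9·4·(4²-3·10·4+3·10²)/(6·100000) = -147/12500 rad
Load 2 — applied couple M₀=11 kN·m at a=5/2 m (b=L-a=15/2):
  θ_2 = M₀a/EI  [x>a] = 11·(5/2)/100000 = 11/40000 rad
Superposition: θ = Σ θ_i = -2297/200000 rad ≈ -0.011485 rad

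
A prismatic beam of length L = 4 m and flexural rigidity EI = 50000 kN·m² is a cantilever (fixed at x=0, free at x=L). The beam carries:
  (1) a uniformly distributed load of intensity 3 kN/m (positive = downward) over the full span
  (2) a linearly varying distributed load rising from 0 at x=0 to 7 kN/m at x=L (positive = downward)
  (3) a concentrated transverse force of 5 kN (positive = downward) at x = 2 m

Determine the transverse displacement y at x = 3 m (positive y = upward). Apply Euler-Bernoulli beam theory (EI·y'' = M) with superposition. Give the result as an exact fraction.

Load 1 — uniform load w=3 kN/m over full span:
  y_1 = -wx²(x²-4Lx+6L²)/(24EI) = -3·3²·(3²-4·4·3+6·4²)/(24·50000) = -513/400000 m
Load 2 — triangular load w₀=7 kN/m (0→w₀ over full span):
  y_2 = (w₀Lx³/12-w₀L²x²/6-w₀x⁵/(120L))/EI = (7·4·3³/12-7·4²·3²/6-7·3⁵/(120·4))/50000 = -17367/8000000 m
Load 3 — point force P=5 kN at a=2 m (b=L-a=2):
  y_3 = -Pa²(3x-a)/(6EI)  [x>a] = -5·2²·(3·3-2)/(6·50000) = -7/15000 m
Superposition: y = Σ y_i = -94081/24000000 m ≈ -0.003920 m

y(3) = -94081/24000000 m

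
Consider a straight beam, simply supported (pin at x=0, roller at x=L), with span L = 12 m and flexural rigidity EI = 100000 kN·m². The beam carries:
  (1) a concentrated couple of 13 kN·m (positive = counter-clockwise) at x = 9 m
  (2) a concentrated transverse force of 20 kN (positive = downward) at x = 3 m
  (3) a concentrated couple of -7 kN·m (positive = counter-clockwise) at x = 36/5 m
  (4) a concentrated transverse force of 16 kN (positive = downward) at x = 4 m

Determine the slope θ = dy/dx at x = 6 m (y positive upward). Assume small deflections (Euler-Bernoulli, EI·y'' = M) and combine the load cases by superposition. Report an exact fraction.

θ(6) = 63779/180000000 rad

Load 1 — applied couple M₀=13 kN·m at a=9 m (b=L-a=3):
  θ_1 = (M₀x²/(2L)+C₁)/EI  [x≤a] with C₁=M₀(3b²-L²)/(6L)=-169/8 = (13·6²/(2·12)+(-169/8))/100000 = -13/800000 rad
Load 2 — point force P=20 kN at a=3 m (b=L-a=9):
  θ_2 = -Pa(2L²-6Lx+3x²+a²)/(6LEI)  [x>a] = -20·3·(2·12²-6·12·6+3·6²+3²)/(6·12·100000) = 9/40000 rad
Load 3 — applied couple M₀=-7 kN·m at a=36/5 m (b=L-a=24/5):
  θ_3 = (M₀x²/(2L)+C₁)/EI  [x≤a] with C₁=M₀(3b²-L²)/(6L)=182/25 = ((-7)·6²/(2·12)+(182/25))/100000 = -161/5000000 rad
Load 4 — point force P=16 kN at a=4 m (b=L-a=8):
  θ_4 = -Pa(2L²-6Lx+3x²+a²)/(6LEI)  [x>a] = -16·4·(2·12²-6·12·6+3·6²+4²)/(6·12·100000) = 1/5625 rad
Superposition: θ = Σ θ_i = 63779/180000000 rad ≈ 0.000354 rad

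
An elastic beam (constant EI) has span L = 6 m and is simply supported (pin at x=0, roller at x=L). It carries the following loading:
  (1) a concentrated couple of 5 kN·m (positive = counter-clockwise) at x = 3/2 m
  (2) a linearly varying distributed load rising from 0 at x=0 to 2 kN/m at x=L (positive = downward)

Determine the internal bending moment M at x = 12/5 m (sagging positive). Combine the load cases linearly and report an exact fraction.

Load 1 — applied couple M₀=5 kN·m at a=3/2 m (b=L-a=9/2):
  M_1 = M₀x/L - M₀  [x>a] = 5·(12/5)/6 - 5 = -3 kN·m
Load 2 — triangular load w₀=2 kN/m (0→w₀ over full span):
  M_2 = w₀Lx/6 - w₀x³/(6L) = 2·6·(12/5)/6 - 2·(12/5)³/(6·6) = 504/125 kN·m
Superposition: M = Σ M_i = 129/125 kN·m ≈ 1.032000 kN·m

M(12/5) = 129/125 kN·m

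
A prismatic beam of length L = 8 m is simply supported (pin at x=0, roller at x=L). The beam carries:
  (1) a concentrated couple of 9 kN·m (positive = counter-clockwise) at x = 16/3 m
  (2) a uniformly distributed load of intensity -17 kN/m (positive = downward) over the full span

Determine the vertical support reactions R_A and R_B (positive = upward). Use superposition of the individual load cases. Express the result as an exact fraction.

Load 1 — applied couple M₀=9 kN·m at a=16/3 m (b=L-a=8/3):
  R_A = M₀/L = 9/8 kN
  R_B = -M₀/L = -9/8 kN
Load 2 — uniform load w=-17 kN/m over full span:
  R_A = wL/2 = (-17)·8/2 = -68 kN
  R_B = wL/2 = (-17)·8/2 = -68 kN
Superposition: R_A = -535/8 kN, R_B = -553/8 kN

R_A = -535/8 kN, R_B = -553/8 kN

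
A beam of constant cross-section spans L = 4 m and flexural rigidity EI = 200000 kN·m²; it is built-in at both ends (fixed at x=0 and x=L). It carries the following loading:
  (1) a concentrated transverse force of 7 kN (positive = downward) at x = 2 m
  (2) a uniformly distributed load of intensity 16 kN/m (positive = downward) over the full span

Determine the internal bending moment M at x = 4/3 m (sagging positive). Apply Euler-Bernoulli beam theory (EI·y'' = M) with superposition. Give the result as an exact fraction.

M(4/3) = 149/18 kN·m

Load 1 — point force P=7 kN at a=2 m (b=L-a=2):
  M_1 = Pb²(3a+b)x/L³ - Pab²/L²  [x≤a] = 7·2²·(3·2+2)·(4/3)/4³ - 7·2·2²/4² = 7/6 kN·m
Load 2 — uniform load w=16 kN/m over full span:
  M_2 = wLx/2 - wL²/12 - wx²/2 = 16·4·(4/3)/2 - 16·4²/12 - 16·(4/3)²/2 = 64/9 kN·m
Superposition: M = Σ M_i = 149/18 kN·m ≈ 8.277778 kN·m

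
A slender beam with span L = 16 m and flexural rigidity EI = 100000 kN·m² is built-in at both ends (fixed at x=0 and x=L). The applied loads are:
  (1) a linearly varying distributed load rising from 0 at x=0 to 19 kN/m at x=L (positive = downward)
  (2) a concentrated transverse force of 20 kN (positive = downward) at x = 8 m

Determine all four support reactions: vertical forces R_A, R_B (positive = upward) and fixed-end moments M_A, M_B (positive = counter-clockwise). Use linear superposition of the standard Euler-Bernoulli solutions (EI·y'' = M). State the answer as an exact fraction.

Load 1 — triangular load w₀=19 kN/m (0→w₀ over full span):
  R_A = 3w₀L/20 = 3·19·16/20 = 228/5 kN
  M_A = w₀L²/30 = 19·16²/30 = 2432/15 kN·m
  R_B = 7w₀L/20 = 7·19·16/20 = 532/5 kN
  M_B = -w₀L²/20 = -19·16²/20 = -1216/5 kN·m
Load 2 — point force P=20 kN at a=8 m (b=L-a=8):
  R_A = Pb²(3a+b)/L³ = 20·8²·(3·8+8)/16³ = 10 kN
  M_A = Pab²/L² = 20·8·8²/16² = 40 kN·m
  R_B = Pa²(a+3b)/L³ = 20·8²·(8+3·8)/16³ = 10 kN
  M_B = -Pa²b/L² = -20·8²·8/16² = -40 kN·m
Superposition: R_A = 278/5 kN, M_A = 3032/15 kN·m, R_B = 582/5 kN, M_B = -1416/5 kN·m

R_A = 278/5 kN, M_A = 3032/15 kN·m, R_B = 582/5 kN, M_B = -1416/5 kN·m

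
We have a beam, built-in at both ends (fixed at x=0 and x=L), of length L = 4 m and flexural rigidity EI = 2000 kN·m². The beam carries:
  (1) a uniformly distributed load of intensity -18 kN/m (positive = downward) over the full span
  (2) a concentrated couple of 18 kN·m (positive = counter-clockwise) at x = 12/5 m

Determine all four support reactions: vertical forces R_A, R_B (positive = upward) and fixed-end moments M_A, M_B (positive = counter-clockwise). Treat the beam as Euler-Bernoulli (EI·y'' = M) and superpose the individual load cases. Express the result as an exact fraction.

R_A = -738/25 kN, M_A = -456/25 kN·m, R_B = -1062/25 kN, M_B = 654/25 kN·m

Load 1 — uniform load w=-18 kN/m over full span:
  R_A = wL/2 = (-18)·4/2 = -36 kN
  M_A = wL²/12 = (-18)·4²/12 = -24 kN·m
  R_B = wL/2 = (-18)·4/2 = -36 kN
  M_B = -wL²/12 = -(-18)·4²/12 = 24 kN·m
Load 2 — applied couple M₀=18 kN·m at a=12/5 m (b=L-a=8/5):
  R_A = 6M₀ab/L³ = 6·18·(12/5)·(8/5)/4³ = 162/25 kN
  M_A = M₀b(2a-b)/L² = 18·(8/5)·(2·(12/5)-(8/5))/4² = 144/25 kN·m
  R_B = -6M₀ab/L³ = -6·18·(12/5)·(8/5)/4³ = -162/25 kN
  M_B = M₀a(2b-a)/L² = 18·(12/5)·(2·(8/5)-(12/5))/4² = 54/25 kN·m
Superposition: R_A = -738/25 kN, M_A = -456/25 kN·m, R_B = -1062/25 kN, M_B = 654/25 kN·m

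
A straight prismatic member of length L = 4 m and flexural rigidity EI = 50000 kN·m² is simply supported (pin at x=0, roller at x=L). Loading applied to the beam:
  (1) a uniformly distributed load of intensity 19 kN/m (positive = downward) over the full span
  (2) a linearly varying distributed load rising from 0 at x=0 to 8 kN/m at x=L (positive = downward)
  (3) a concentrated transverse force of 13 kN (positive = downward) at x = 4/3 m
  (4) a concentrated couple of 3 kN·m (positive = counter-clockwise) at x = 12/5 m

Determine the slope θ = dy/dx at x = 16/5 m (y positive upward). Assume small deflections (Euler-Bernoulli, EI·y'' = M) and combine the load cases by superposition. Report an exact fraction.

Load 1 — uniform load w=19 kN/m over full span:
  θ_1 = -w(L³-6Lx²+4x³)/(24EI) = -19·(4³-6·4·(16/5)²+4·(16/5)³)/(24·50000) = 627/781250 rad
Load 2 — triangular load w₀=8 kN/m (0→w₀ over full span):
  θ_2 = -w₀(7L⁴-30L²x²+15x⁴)/(360LEI) = -8·(7·4⁴-30·4²·(16/5)²+15·(16/5)⁴)/(360·4·50000) = 3028/17578125 rad
Load 3 — point force P=13 kN at a=4/3 m (b=L-a=8/3):
  θ_3 = -Pa(2L²-6Lx+3x²+a²)/(6LEI)  [x>a] = -13·(4/3)·(2·4²-6·4·(16/5)+3·(16/5)²+(4/3)²)/(6·4·50000) = 2249/12656250 rad
Load 4 — applied couple M₀=3 kN·m at a=12/5 m (b=L-a=8/5):
  θ_4 = (M₀x²/(2L)-M₀(x-a)+C₁)/EI  [x>a] with C₁=M₀(3b²-L²)/(6L)=-26/25 = (3·(16/5)²/(2·4)-3·((16/5)-(12/5))+(-26/25))/50000 = 1/125000 rad
Superposition: θ = Σ θ_i = 1468781/1265625000 rad ≈ 0.001161 rad

θ(16/5) = 1468781/1265625000 rad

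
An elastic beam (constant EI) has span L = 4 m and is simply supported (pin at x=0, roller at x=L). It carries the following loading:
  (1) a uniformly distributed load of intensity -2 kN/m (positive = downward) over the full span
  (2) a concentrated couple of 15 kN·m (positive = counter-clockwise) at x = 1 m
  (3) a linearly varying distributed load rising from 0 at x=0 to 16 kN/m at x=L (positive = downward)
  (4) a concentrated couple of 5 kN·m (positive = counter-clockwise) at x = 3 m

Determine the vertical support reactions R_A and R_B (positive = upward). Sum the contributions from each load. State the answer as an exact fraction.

R_A = 35/3 kN, R_B = 37/3 kN

Load 1 — uniform load w=-2 kN/m over full span:
  R_A = wL/2 = (-2)·4/2 = -4 kN
  R_B = wL/2 = (-2)·4/2 = -4 kN
Load 2 — applied couple M₀=15 kN·m at a=1 m (b=L-a=3):
  R_A = M₀/L = 15/4 kN
  R_B = -M₀/L = -15/4 kN
Load 3 — triangular load w₀=16 kN/m (0→w₀ over full span):
  R_A = w₀L/6 = 16·4/6 = 32/3 kN
  R_B = w₀L/3 = 16·4/3 = 64/3 kN
Load 4 — applied couple M₀=5 kN·m at a=3 m (b=L-a=1):
  R_A = M₀/L = 5/4 kN
  R_B = -M₀/L = -5/4 kN
Superposition: R_A = 35/3 kN, R_B = 37/3 kN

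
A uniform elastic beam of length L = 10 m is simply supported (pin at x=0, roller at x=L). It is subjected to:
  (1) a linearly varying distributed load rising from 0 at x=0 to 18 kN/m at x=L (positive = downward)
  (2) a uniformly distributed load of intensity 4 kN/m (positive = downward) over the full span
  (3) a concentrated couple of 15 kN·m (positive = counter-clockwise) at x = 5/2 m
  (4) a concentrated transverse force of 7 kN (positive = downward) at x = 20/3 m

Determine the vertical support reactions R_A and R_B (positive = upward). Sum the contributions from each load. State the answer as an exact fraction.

Load 1 — triangular load w₀=18 kN/m (0→w₀ over full span):
  R_A = w₀L/6 = 18·10/6 = 30 kN
  R_B = w₀L/3 = 18·10/3 = 60 kN
Load 2 — uniform load w=4 kN/m over full span:
  R_A = wL/2 = 4·10/2 = 20 kN
  R_B = wL/2 = 4·10/2 = 20 kN
Load 3 — applied couple M₀=15 kN·m at a=5/2 m (b=L-a=15/2):
  R_A = M₀/L = 15/10 = 3/2 kN
  R_B = -M₀/L = -15/10 = -3/2 kN
Load 4 — point force P=7 kN at a=20/3 m (b=L-a=10/3):
  R_A = Pb/L = 7·(10/3)/10 = 7/3 kN
  R_B = Pa/L = 7·(20/3)/10 = 14/3 kN
Superposition: R_A = 323/6 kN, R_B = 499/6 kN

R_A = 323/6 kN, R_B = 499/6 kN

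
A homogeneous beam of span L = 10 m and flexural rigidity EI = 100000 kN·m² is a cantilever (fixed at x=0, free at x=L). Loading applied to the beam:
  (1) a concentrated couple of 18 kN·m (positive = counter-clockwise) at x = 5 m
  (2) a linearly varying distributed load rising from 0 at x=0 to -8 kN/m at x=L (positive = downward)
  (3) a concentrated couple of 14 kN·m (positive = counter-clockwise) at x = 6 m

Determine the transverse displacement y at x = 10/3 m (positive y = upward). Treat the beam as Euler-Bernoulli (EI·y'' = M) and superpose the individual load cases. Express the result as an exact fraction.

Load 1 — applied couple M₀=18 kN·m at a=5 m (b=L-a=5):
  y_1 = M₀x²/(2EI)  [x≤a] = 18·(10/3)²/(2·100000) = 1/1000 m
Load 2 — triangular load w₀=-8 kN/m (0→w₀ over full span):
  y_2 = (w₀Lx³/12-w₀L²x²/6-w₀x⁵/(120L))/EI = ((-8)·10·(10/3)³/12-(-8)·10²·(10/3)²/6-(-8)·(10/3)⁵/(120·10))/100000 = 451/36450 m
Load 3 — applied couple M₀=14 kN·m at a=6 m (b=L-a=4):
  y_3 = M₀x²/(2EI)  [x≤a] = 14·(10/3)²/(2·100000) = 7/9000 m
Superposition: y = Σ y_i = 2579/182250 m ≈ 0.014151 m

y(10/3) = 2579/182250 m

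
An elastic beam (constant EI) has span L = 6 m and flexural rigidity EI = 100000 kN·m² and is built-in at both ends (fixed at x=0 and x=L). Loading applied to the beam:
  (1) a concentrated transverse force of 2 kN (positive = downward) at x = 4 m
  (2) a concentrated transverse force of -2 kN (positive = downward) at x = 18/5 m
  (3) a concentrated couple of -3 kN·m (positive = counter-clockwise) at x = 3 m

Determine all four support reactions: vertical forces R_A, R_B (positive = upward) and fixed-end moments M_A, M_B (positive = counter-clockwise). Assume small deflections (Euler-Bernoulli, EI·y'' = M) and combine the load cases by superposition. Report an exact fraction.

R_A = -12629/13500 kN, M_A = -4559/4500 kN·m, R_B = 12629/13500 kN, M_B = -3599/4500 kN·m

Load 1 — point force P=2 kN at a=4 m (b=L-a=2):
  R_A = Pb²(3a+b)/L³ = 2·2²·(3·4+2)/6³ = 14/27 kN
  M_A = Pab²/L² = 2·4·2²/6² = 8/9 kN·m
  R_B = Pa²(a+3b)/L³ = 2·4²·(4+3·2)/6³ = 40/27 kN
  M_B = -Pa²b/L² = -2·4²·2/6² = -16/9 kN·m
Load 2 — point force P=-2 kN at a=18/5 m (b=L-a=12/5):
  R_A = Pb²(3a+b)/L³ = (-2)·(12/5)²·(3·(18/5)+(12/5))/6³ = -88/125 kN
  M_A = Pab²/L² = (-2)·(18/5)·(12/5)²/6² = -144/125 kN·m
  R_B = Pa²(a+3b)/L³ = (-2)·(18/5)²·((18/5)+3·(12/5))/6³ = -162/125 kN
  M_B = -Pa²b/L² = -(-2)·(18/5)²·(12/5)/6² = 216/125 kN·m
Load 3 — applied couple M₀=-3 kN·m at a=3 m (b=L-a=3):
  R_A = 6M₀ab/L³ = 6·(-3)·3·3/6³ = -3/4 kN
  M_A = M₀b(2a-b)/L² = (-3)·3·(2·3-3)/6² = -3/4 kN·m
  R_B = -6M₀ab/L³ = -6·(-3)·3·3/6³ = 3/4 kN
  M_B = M₀a(2b-a)/L² = (-3)·3·(2·3-3)/6² = -3/4 kN·m
Superposition: R_A = -12629/13500 kN, M_A = -4559/4500 kN·m, R_B = 12629/13500 kN, M_B = -3599/4500 kN·m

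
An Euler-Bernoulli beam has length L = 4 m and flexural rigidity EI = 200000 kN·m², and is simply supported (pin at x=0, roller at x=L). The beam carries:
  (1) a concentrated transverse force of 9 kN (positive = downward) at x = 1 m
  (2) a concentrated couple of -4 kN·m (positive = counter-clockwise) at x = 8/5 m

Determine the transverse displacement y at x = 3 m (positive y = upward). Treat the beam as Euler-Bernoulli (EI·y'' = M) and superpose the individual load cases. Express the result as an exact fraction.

y(3) = -647/20000000 m

Load 1 — point force P=9 kN at a=1 m (b=L-a=3):
  y_1 = -Pa(L-x)(2Lx-a²-x²)/(6LEI)  [x>a] = -9·1·(4-3)·(2·4·3-1²-3²)/(6·4·200000) = -21/800000 m
Load 2 — applied couple M₀=-4 kN·m at a=8/5 m (b=L-a=12/5):
  y_2 = (M₀x³/(6L)-M₀(x-a)²/2+C₁x)/EI  [x>a] with C₁=M₀(3b²-L²)/(6L)=-16/75 = ((-4)·3³/(6·4)-(-4)·(3-(8/5))²/2+(-16/75)·3)/200000 = -61/10000000 m
Superposition: y = Σ y_i = -647/20000000 m ≈ -0.000032 m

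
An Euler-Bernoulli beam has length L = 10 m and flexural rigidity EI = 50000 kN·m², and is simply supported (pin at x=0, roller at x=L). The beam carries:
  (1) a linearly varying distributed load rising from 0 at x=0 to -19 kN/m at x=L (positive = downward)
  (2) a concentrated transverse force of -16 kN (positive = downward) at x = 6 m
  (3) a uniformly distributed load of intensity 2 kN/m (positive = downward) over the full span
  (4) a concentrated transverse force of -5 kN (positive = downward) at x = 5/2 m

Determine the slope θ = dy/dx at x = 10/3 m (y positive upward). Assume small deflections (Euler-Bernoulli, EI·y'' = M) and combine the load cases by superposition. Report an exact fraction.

θ(10/3) = 8765873/1944000000 rad

Load 1 — triangular load w₀=-19 kN/m (0→w₀ over full span):
  θ_1 = -w₀(7L⁴-30L²x²+15x⁴)/(360LEI) = -(-19)·(7·10⁴-30·10²·(10/3)²+15·(10/3)⁴)/(360·10·50000) = 247/60750 rad
Load 2 — point force P=-16 kN at a=6 m (b=L-a=4):
  θ_2 = -Pb(L²-b²-3x²)/(6LEI)  [x≤a] = -(-16)·4·(10²-4²-3·(10/3)²)/(6·10·50000) = 152/140625 rad
Load 3 — uniform load w=2 kN/m over full span:
  θ_3 = -w(L³-6Lx²+4x³)/(24EI) = -2·(10³-6·10·(10/3)²+4·(10/3)³)/(24·50000) = -13/16200 rad
Load 4 — point force P=-5 kN at a=5/2 m (b=L-a=15/2):
  θ_4 = -Pa(2L²-6Lx+3x²+a²)/(6LEI)  [x>a] = -(-5)·(5/2)·(2·10²-6·10·(10/3)+3·(10/3)²+(5/2)²)/(6·10·50000) = 19/115200 rad
Superposition: θ = Σ θ_i = 8765873/1944000000 rad ≈ 0.004509 rad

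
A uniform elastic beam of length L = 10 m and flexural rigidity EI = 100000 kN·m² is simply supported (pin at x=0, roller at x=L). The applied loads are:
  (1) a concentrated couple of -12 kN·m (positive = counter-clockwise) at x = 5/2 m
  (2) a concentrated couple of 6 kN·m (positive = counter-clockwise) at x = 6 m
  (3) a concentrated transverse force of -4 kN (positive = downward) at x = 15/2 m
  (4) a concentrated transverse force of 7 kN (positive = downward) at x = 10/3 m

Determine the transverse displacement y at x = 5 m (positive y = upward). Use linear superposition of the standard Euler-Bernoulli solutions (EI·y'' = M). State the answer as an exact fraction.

y(5) = -88573/64800000 m

Load 1 — applied couple M₀=-12 kN·m at a=5/2 m (b=L-a=15/2):
  y_1 = (M₀x³/(6L)-M₀(x-a)²/2+C₁x)/EI  [x>a] with C₁=M₀(3b²-L²)/(6L)=-55/4 = ((-12)·5³/(6·10)-(-12)·(5-(5/2))²/2+(-55/4)·5)/100000 = -9/16000 m
Load 2 — applied couple M₀=6 kN·m at a=6 m (b=L-a=4):
  y_2 = (M₀x³/(6L)+C₁x)/EI  [x≤a] with C₁=M₀(3b²-L²)/(6L)=-26/5 = (6·5³/(6·10)+(-26/5)·5)/100000 = -27/200000 m
Load 3 — point force P=-4 kN at a=15/2 m (b=L-a=5/2):
  y_3 = -Pbx(L²-b²-x²)/(6LEI)  [x≤a] = -(-4)·(5/2)·5·(10²-(5/2)²-5²)/(6·10·100000) = 11/19200 m
Load 4 — point force P=7 kN at a=10/3 m (b=L-a=20/3):
  y_4 = -Pa(L-x)(2Lx-a²-x²)/(6LEI)  [x>a] = -7·(10/3)·(10-5)·(2·10·5-(10/3)²-5²)/(6·10·100000) = -161/129600 m
Superposition: y = Σ y_i = -88573/64800000 m ≈ -0.001367 m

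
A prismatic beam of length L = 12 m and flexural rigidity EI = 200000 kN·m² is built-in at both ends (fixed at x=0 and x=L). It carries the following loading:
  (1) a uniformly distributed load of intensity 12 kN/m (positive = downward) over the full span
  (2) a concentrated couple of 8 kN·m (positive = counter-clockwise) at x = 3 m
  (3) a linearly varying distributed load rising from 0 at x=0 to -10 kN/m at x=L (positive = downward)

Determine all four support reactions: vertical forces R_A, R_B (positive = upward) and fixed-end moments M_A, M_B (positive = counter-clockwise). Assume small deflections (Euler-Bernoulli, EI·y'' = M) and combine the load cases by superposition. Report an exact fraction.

R_A = 219/4 kN, M_A = 189/2 kN·m, R_B = 117/4 kN, M_B = -139/2 kN·m

Load 1 — uniform load w=12 kN/m over full span:
  R_A = wL/2 = 12·12/2 = 72 kN
  M_A = wL²/12 = 12·12²/12 = 144 kN·m
  R_B = wL/2 = 12·12/2 = 72 kN
  M_B = -wL²/12 = -12·12²/12 = -144 kN·m
Load 2 — applied couple M₀=8 kN·m at a=3 m (b=L-a=9):
  R_A = 6M₀ab/L³ = 6·8·3·9/12³ = 3/4 kN
  M_A = M₀b(2a-b)/L² = 8·9·(2·3-9)/12² = -3/2 kN·m
  R_B = -6M₀ab/L³ = -6·8·3·9/12³ = -3/4 kN
  M_B = M₀a(2b-a)/L² = 8·3·(2·9-3)/12² = 5/2 kN·m
Load 3 — triangular load w₀=-10 kN/m (0→w₀ over full span):
  R_A = 3w₀L/20 = 3·(-10)·12/20 = -18 kN
  M_A = w₀L²/30 = (-10)·12²/30 = -48 kN·m
  R_B = 7w₀L/20 = 7·(-10)·12/20 = -42 kN
  M_B = -w₀L²/20 = -(-10)·12²/20 = 72 kN·m
Superposition: R_A = 219/4 kN, M_A = 189/2 kN·m, R_B = 117/4 kN, M_B = -139/2 kN·m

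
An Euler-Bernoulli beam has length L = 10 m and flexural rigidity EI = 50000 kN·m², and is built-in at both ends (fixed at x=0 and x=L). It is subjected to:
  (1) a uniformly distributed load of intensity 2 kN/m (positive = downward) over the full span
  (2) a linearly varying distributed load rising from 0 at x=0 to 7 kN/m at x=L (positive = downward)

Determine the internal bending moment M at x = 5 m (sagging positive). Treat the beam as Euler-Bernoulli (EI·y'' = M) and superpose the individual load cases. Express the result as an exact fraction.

M(5) = 275/12 kN·m

Load 1 — uniform load w=2 kN/m over full span:
  M_1 = wLx/2 - wL²/12 - wx²/2 = 2·10·5/2 - 2·10²/12 - 2·5²/2 = 25/3 kN·m
Load 2 — triangular load w₀=7 kN/m (0→w₀ over full span):
  M_2 = 3w₀Lx/20 - w₀L²/30 - w₀x³/(6L) = 3·7·10·5/20 - 7·10²/30 - 7·5³/(6·10) = 175/12 kN·m
Superposition: M = Σ M_i = 275/12 kN·m ≈ 22.916667 kN·m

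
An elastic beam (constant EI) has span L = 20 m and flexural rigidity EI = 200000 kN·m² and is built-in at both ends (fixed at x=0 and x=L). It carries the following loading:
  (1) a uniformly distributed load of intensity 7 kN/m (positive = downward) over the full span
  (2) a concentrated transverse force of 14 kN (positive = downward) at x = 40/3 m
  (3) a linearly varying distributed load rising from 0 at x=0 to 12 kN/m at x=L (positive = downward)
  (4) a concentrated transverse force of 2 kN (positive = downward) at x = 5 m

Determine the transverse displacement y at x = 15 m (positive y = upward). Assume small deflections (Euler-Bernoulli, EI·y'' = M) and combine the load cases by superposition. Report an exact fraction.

y(15) = -72719/4147200 m

Load 1 — uniform load w=7 kN/m over full span:
  y_1 = -wx²(L-x)²/(24EI) = -7·15²·(20-15)²/(24·200000) = -21/2560 m
Load 2 — point force P=14 kN at a=40/3 m (b=L-a=20/3):
  y_2 = -Pa²(L-x)²(3bL-(3b+a)(L-x))/(6L³EI)  [x>a] = -14·(40/3)²·(20-15)²·(3·(20/3)·20-(3·(20/3)+(40/3))·(20-15))/(6·20³·200000) = -49/32400 m
Load 3 — triangular load w₀=12 kN/m (0→w₀ over full span):
  y_3 = -w₀x²(L-x)²(x+2L)/(120LEI) = -12·15²·(20-15)²·(15+2·20)/(120·20·200000) = -99/12800 m
Load 4 — point force P=2 kN at a=5 m (b=L-a=15):
  y_4 = -Pa²(L-x)²(3bL-(3b+a)(L-x))/(6L³EI)  [x>a] = -2·5²·(20-15)²·(3·15·20-(3·15+5)·(20-15))/(6·20³·200000) = -13/153600 m
Superposition: y = Σ y_i = -72719/4147200 m ≈ -0.017534 m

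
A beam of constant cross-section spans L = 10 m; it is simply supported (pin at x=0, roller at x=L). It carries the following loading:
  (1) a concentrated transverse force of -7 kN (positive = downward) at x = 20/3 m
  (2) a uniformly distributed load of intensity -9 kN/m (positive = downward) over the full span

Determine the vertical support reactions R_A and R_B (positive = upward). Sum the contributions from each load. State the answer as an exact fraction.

Load 1 — point force P=-7 kN at a=20/3 m (b=L-a=10/3):
  R_A = Pb/L = (-7)·(10/3)/10 = -7/3 kN
  R_B = Pa/L = (-7)·(20/3)/10 = -14/3 kN
Load 2 — uniform load w=-9 kN/m over full span:
  R_A = wL/2 = (-9)·10/2 = -45 kN
  R_B = wL/2 = (-9)·10/2 = -45 kN
Superposition: R_A = -142/3 kN, R_B = -149/3 kN

R_A = -142/3 kN, R_B = -149/3 kN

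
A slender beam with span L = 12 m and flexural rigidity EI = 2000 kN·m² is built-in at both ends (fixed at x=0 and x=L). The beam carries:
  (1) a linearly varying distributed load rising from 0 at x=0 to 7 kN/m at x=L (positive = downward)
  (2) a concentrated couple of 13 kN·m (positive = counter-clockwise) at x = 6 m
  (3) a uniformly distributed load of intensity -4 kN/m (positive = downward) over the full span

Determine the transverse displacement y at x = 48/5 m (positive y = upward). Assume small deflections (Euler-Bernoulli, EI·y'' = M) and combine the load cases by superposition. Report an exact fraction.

Load 1 — triangular load w₀=7 kN/m (0→w₀ over full span):
  y_1 = -w₀x²(L-x)²(x+2L)/(120LEI) = -7·(48/5)²·(12-(48/5))²·((48/5)+2·12)/(120·12·2000) = -84672/1953125 m
Load 2 — applied couple M₀=13 kN·m at a=6 m (b=L-a=6):
  y_2 = (R_Ax³/6 - M_Ax²/2 - M₀(x-a)²/2)/EI  [x>a] with R_A=13/8, M_A=13/4 = ((13/8)·(48/5)³/6 - (13/4)·(48/5)²/2 - 13·((48/5)-6)²/2)/2000 = 351/125000 m
Load 3 — uniform load w=-4 kN/m over full span:
  y_3 = -wx²(L-x)²/(24EI) = -(-4)·(48/5)²·(12-(48/5))²/(24·2000) = 3456/78125 m
Superposition: y = Σ y_i = 57699/15625000 m ≈ 0.003693 m

y(48/5) = 57699/15625000 m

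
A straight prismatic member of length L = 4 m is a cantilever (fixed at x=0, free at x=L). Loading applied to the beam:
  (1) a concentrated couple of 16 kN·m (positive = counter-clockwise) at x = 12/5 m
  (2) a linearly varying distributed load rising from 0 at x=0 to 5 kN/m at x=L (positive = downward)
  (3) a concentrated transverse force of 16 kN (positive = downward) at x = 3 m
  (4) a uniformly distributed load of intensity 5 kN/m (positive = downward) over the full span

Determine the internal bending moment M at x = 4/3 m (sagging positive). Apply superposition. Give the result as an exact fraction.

M(4/3) = -3424/81 kN·m

Load 1 — applied couple M₀=16 kN·m at a=12/5 m (b=L-a=8/5):
  M_1 = M₀  [x≤a] = 16 = 16 kN·m
Load 2 — triangular load w₀=5 kN/m (0→w₀ over full span):
  M_2 = w₀Lx/2 - w₀L²/3 - w₀x³/(6L) = 5·4·(4/3)/2 - 5·4²/3 - 5·(4/3)³/(6·4) = -1120/81 kN·m
Load 3 — point force P=16 kN at a=3 m (b=L-a=1):
  M_3 = -P(a-x)  [x≤a] = -16·(3-(4/3)) = -80/3 kN·m
Load 4 — uniform load w=5 kN/m over full span:
  M_4 = -w(L-x)²/2 = -5·(4-(4/3))²/2 = -160/9 kN·m
Superposition: M = Σ M_i = -3424/81 kN·m ≈ -42.271605 kN·m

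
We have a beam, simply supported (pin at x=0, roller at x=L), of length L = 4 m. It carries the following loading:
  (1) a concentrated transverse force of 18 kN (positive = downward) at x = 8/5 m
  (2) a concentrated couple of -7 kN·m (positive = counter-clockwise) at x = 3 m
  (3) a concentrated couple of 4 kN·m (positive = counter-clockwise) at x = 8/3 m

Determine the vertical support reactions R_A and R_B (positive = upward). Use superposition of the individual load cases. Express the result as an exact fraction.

R_A = 201/20 kN, R_B = 159/20 kN

Load 1 — point force P=18 kN at a=8/5 m (b=L-a=12/5):
  R_A = Pb/L = 18·(12/5)/4 = 54/5 kN
  R_B = Pa/L = 18·(8/5)/4 = 36/5 kN
Load 2 — applied couple M₀=-7 kN·m at a=3 m (b=L-a=1):
  R_A = M₀/L = (-7)/4 = -7/4 kN
  R_B = -M₀/L = -(-7)/4 = 7/4 kN
Load 3 — applied couple M₀=4 kN·m at a=8/3 m (b=L-a=4/3):
  R_A = M₀/L = 4/4 = 1 kN
  R_B = -M₀/L = -4/4 = -1 kN
Superposition: R_A = 201/20 kN, R_B = 159/20 kN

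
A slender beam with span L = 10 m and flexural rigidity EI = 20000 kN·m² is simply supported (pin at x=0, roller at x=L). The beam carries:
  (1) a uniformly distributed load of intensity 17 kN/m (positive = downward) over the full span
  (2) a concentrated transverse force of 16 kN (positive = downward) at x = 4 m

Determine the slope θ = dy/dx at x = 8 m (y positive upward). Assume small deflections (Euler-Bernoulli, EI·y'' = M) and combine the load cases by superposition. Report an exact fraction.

θ(8) = 3189/100000 rad

Load 1 — uniform load w=17 kN/m over full span:
  θ_1 = -w(L³-6Lx²+4x³)/(24EI) = -17·(10³-6·10·8²+4·8³)/(24·20000) = 561/20000 rad
Load 2 — point force P=16 kN at a=4 m (b=L-a=6):
  θ_2 = -Pa(2L²-6Lx+3x²+a²)/(6LEI)  [x>a] = -16·4·(2·10²-6·10·8+3·8²+4²)/(6·10·20000) = 12/3125 rad
Superposition: θ = Σ θ_i = 3189/100000 rad ≈ 0.031890 rad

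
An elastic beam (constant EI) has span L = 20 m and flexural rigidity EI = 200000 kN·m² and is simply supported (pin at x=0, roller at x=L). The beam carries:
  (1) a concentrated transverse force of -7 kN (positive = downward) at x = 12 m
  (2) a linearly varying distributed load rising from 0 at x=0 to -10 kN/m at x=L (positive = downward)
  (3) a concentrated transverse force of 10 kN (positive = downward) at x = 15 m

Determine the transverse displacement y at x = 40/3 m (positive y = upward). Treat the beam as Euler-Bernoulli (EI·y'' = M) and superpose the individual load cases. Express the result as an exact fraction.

y(40/3) = 3360481/72900000 m

Load 1 — point force P=-7 kN at a=12 m (b=L-a=8):
  y_1 = -Pa(L-x)(2Lx-a²-x²)/(6LEI)  [x>a] = -(-7)·12·(20-(40/3))·(2·20·(40/3)-12²-(40/3)²)/(6·20·200000) = 833/168750 m
Load 2 — triangular load w₀=-10 kN/m (0→w₀ over full span):
  y_2 = -w₀x(7L⁴-10L²x²+3x⁴)/(360LEI) = -(-10)·(40/3)·(7·20⁴-10·20²·(40/3)²+3·(40/3)⁴)/(360·20·200000) = 34/729 m
Load 3 — point force P=10 kN at a=15 m (b=L-a=5):
  y_3 = -Pbx(L²-b²-x²)/(6LEI)  [x≤a] = -10·5·(40/3)·(20²-5²-(40/3)²)/(6·20·200000) = -71/12960 m
Superposition: y = Σ y_i = 3360481/72900000 m ≈ 0.046097 m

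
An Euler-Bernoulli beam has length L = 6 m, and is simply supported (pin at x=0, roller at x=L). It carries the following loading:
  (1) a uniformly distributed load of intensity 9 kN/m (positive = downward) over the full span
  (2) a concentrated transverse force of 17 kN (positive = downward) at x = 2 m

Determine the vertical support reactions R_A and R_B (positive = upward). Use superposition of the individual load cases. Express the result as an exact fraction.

Load 1 — uniform load w=9 kN/m over full span:
  R_A = wL/2 = 9·6/2 = 27 kN
  R_B = wL/2 = 9·6/2 = 27 kN
Load 2 — point force P=17 kN at a=2 m (b=L-a=4):
  R_A = Pb/L = 17·4/6 = 34/3 kN
  R_B = Pa/L = 17·2/6 = 17/3 kN
Superposition: R_A = 115/3 kN, R_B = 98/3 kN

R_A = 115/3 kN, R_B = 98/3 kN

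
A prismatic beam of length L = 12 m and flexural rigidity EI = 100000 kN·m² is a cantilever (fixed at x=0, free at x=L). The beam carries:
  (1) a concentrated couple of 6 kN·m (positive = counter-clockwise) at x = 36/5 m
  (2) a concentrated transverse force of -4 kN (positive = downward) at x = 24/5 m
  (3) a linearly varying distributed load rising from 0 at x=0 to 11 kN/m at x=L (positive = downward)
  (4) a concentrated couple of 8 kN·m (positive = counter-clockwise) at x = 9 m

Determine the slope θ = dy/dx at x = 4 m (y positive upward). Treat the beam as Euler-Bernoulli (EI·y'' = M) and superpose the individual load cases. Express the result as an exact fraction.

θ(4) = -4199/281250 rad

Load 1 — applied couple M₀=6 kN·m at a=36/5 m (b=L-a=24/5):
  θ_1 = M₀x/EI  [x≤a] = 6·4/100000 = 3/12500 rad
Load 2 — point force P=-4 kN at a=24/5 m (b=L-a=36/5):
  θ_2 = -Px(2a-x)/(2EI)  [x≤a] = -(-4)·4·(2·(24/5)-4)/(2·100000) = 7/15625 rad
Load 3 — triangular load w₀=11 kN/m (0→w₀ over full span):
  θ_3 = (w₀Lx²/4-w₀L²x/3-w₀x⁴/(24L))/EI = (11·12·4²/4-11·12²·4/3-11·4⁴/(24·12))/100000 = -1793/112500 rad
Load 4 — applied couple M₀=8 kN·m at a=9 m (b=L-a=3):
  θ_4 = M₀x/EI  [x≤a] = 8·4/100000 = 1/3125 rad
Superposition: θ = Σ θ_i = -4199/281250 rad ≈ -0.014930 rad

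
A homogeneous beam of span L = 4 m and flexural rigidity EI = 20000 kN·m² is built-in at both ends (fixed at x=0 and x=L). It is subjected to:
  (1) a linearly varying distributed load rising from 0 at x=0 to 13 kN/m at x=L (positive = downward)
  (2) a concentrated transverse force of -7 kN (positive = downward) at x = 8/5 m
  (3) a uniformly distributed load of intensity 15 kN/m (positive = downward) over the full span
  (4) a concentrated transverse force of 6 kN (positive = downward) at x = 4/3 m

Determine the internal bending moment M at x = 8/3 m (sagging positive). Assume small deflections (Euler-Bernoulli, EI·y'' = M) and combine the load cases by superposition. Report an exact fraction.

Load 1 — triangular load w₀=13 kN/m (0→w₀ over full span):
  M_1 = 3w₀Lx/20 - w₀L²/30 - w₀x³/(6L) = 3·13·4·(8/3)/20 - 13·4²/30 - 13·(8/3)³/(6·4) = 1456/405 kN·m
Load 2 — point force P=-7 kN at a=8/5 m (b=L-a=12/5):
  M_2 = Pa²(a+3b)(L-x)/L³ - Pa²b/L²  [x>a] = (-7)·(8/5)²·((8/5)+3·(12/5))·(4-(8/3))/4³ - (-7)·(8/5)²·(12/5)/4² = -224/375 kN·m
Load 3 — uniform load w=15 kN/m over full span:
  M_3 = wLx/2 - wL²/12 - wx²/2 = 15·4·(8/3)/2 - 15·4²/12 - 15·(8/3)²/2 = 20/3 kN·m
Load 4 — point force P=6 kN at a=4/3 m (b=L-a=8/3):
  M_4 = Pa²(a+3b)(L-x)/L³ - Pa²b/L²  [x>a] = 6·(4/3)²·((4/3)+3·(8/3))·(4-(8/3))/4³ - 6·(4/3)²·(8/3)/4² = 8/27 kN·m
Superposition: M = Σ M_i = 100852/10125 kN·m ≈ 9.960691 kN·m

M(8/3) = 100852/10125 kN·m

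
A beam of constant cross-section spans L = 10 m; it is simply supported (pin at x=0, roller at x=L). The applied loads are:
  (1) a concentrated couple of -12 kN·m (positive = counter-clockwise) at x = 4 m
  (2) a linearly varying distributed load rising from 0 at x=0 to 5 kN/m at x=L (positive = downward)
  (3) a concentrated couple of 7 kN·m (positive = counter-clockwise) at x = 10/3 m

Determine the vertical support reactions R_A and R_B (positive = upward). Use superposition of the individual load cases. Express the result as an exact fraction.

Load 1 — applied couple M₀=-12 kN·m at a=4 m (b=L-a=6):
  R_A = M₀/L = (-12)/10 = -6/5 kN
  R_B = -M₀/L = -(-12)/10 = 6/5 kN
Load 2 — triangular load w₀=5 kN/m (0→w₀ over full span):
  R_A = w₀L/6 = 5·10/6 = 25/3 kN
  R_B = w₀L/3 = 5·10/3 = 50/3 kN
Load 3 — applied couple M₀=7 kN·m at a=10/3 m (b=L-a=20/3):
  R_A = M₀/L = 7/10 kN
  R_B = -M₀/L = -7/10 kN
Superposition: R_A = 47/6 kN, R_B = 103/6 kN

R_A = 47/6 kN, R_B = 103/6 kN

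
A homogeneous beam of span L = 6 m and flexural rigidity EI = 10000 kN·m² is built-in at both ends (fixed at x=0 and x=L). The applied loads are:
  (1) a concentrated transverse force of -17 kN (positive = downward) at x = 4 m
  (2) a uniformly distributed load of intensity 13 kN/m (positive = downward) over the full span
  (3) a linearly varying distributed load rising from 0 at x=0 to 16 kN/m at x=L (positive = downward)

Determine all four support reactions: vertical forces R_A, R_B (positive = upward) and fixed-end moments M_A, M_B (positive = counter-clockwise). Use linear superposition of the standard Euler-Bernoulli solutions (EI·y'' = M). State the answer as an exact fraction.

Load 1 — point force P=-17 kN at a=4 m (b=L-a=2):
  R_A = Pb²(3a+b)/L³ = (-17)·2²·(3·4+2)/6³ = -119/27 kN
  M_A = Pab²/L² = (-17)·4·2²/6² = -68/9 kN·m
  R_B = Pa²(a+3b)/L³ = (-17)·4²·(4+3·2)/6³ = -340/27 kN
  M_B = -Pa²b/L² = -(-17)·4²·2/6² = 136/9 kN·m
Load 2 — uniform load w=13 kN/m over full span:
  R_A = wL/2 = 13·6/2 = 39 kN
  M_A = wL²/12 = 13·6²/12 = 39 kN·m
  R_B = wL/2 = 13·6/2 = 39 kN
  M_B = -wL²/12 = -13·6²/12 = -39 kN·m
Load 3 — triangular load w₀=16 kN/m (0→w₀ over full span):
  R_A = 3w₀L/20 = 3·16·6/20 = 72/5 kN
  M_A = w₀L²/30 = 16·6²/30 = 96/5 kN·m
  R_B = 7w₀L/20 = 7·16·6/20 = 168/5 kN
  M_B = -w₀L²/20 = -16·6²/20 = -144/5 kN·m
Superposition: R_A = 6614/135 kN, M_A = 2279/45 kN·m, R_B = 8101/135 kN, M_B = -2371/45 kN·m

R_A = 6614/135 kN, M_A = 2279/45 kN·m, R_B = 8101/135 kN, M_B = -2371/45 kN·m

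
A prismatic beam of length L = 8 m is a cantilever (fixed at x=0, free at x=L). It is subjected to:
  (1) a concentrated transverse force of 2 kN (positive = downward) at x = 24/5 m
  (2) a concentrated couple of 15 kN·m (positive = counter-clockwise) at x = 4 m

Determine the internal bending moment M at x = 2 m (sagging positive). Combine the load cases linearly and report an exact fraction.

Load 1 — point force P=2 kN at a=24/5 m (b=L-a=16/5):
  M_1 = -P(a-x)  [x≤a] = -2·((24/5)-2) = -28/5 kN·m
Load 2 — applied couple M₀=15 kN·m at a=4 m (b=L-a=4):
  M_2 = M₀  [x≤a] = 15 = 15 kN·m
Superposition: M = Σ M_i = 47/5 kN·m ≈ 9.400000 kN·m

M(2) = 47/5 kN·m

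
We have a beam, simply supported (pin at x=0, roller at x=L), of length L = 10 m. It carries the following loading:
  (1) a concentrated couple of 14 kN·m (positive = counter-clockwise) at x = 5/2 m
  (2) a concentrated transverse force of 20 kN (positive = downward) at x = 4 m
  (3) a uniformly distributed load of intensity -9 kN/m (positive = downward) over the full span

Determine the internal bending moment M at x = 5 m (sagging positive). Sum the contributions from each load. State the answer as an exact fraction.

Load 1 — applied couple M₀=14 kN·m at a=5/2 m (b=L-a=15/2):
  M_1 = M₀x/L - M₀  [x>a] = 14·5/10 - 14 = -7 kN·m
Load 2 — point force P=20 kN at a=4 m (b=L-a=6):
  M_2 = Pa(L-x)/L  [x>a] = 20·4·(10-5)/10 = 40 kN·m
Load 3 — uniform load w=-9 kN/m over full span:
  M_3 = wx(L-x)/2 = (-9)·5·(10-5)/2 = -225/2 kN·m
Superposition: M = Σ M_i = -159/2 kN·m ≈ -79.500000 kN·m

M(5) = -159/2 kN·m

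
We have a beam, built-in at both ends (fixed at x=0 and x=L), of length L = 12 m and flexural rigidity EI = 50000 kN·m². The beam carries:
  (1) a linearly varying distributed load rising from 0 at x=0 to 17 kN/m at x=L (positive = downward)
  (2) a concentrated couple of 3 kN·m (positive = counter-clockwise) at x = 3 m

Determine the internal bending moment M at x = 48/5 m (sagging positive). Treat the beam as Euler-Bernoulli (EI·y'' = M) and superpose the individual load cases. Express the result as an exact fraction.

M(48/5) = 7053/2000 kN·m

Load 1 — triangular load w₀=17 kN/m (0→w₀ over full span):
  M_1 = 3w₀Lx/20 - w₀L²/30 - w₀x³/(6L) = 3·17·12·(48/5)/20 - 17·12²/30 - 17·(48/5)³/(6·12) = 408/125 kN·m
Load 2 — applied couple M₀=3 kN·m at a=3 m (b=L-a=9):
  M_2 = R_Ax - M_A - M₀  [x>a] with R_A=9/32, M_A=-9/16 = (9/32)·(48/5) - (-9/16) - 3 = 21/80 kN·m
Superposition: M = Σ M_i = 7053/2000 kN·m ≈ 3.526500 kN·m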